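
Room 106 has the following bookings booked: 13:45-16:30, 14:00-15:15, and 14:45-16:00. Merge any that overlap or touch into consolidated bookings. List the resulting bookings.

13:45–16:30

14:00–15:15 overlaps/touches 13:45–16:30 → extend to 13:45–16:30.
14:45–16:00 overlaps/touches 13:45–16:30 → extend to 13:45–16:30.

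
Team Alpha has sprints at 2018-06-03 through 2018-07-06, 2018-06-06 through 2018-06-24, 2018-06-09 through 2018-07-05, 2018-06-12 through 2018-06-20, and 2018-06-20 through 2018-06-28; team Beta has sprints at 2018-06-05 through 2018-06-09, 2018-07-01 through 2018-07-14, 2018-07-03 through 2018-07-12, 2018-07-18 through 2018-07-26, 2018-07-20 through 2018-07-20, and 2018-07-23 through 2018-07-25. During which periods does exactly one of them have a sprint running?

Merge the first list: 2018-06-03 through 2018-07-06.
Merge the second list: 2018-06-05 through 2018-06-09, 2018-07-01 through 2018-07-14, 2018-07-18 through 2018-07-26.
A but not B: 2018-06-03 through 2018-06-04, 2018-06-10 through 2018-06-30.
B but not A: 2018-07-07 through 2018-07-14, 2018-07-18 through 2018-07-26.
Combining gives A △ B.

2018-06-03 through 2018-06-04, 2018-06-10 through 2018-06-30, 2018-07-07 through 2018-07-14, 2018-07-18 through 2018-07-26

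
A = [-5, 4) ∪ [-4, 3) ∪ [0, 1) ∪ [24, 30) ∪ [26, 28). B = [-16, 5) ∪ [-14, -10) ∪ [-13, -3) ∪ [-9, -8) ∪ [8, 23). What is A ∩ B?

Merge the first list: [-5, 4), [24, 30).
Merge the second list: [-16, 5), [8, 23).
[-5, 4) meets the second set on [-5, 4).
[24, 30): no overlap with the second set.

[-5, 4)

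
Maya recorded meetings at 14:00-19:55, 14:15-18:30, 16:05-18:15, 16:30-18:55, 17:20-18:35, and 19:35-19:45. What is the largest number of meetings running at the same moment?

Sweep endpoints in order; track running count of active intervals.
Peak of 5 reached at 17:20.

5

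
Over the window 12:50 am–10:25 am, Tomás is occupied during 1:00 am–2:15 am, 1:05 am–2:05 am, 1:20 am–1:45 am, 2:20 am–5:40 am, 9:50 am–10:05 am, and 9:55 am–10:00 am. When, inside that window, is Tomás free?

12:50 am–1:00 am, 2:15 am–2:20 am, 5:40 am–9:50 am, 10:05 am–10:25 am

The merged coverage is 1:00 am–2:15 am, 2:20 am–5:40 am, 9:50 am–10:05 am.
Complement within 12:50 am–10:25 am: 12:50 am–1:00 am, 2:15 am–2:20 am, 5:40 am–9:50 am, 10:05 am–10:25 am.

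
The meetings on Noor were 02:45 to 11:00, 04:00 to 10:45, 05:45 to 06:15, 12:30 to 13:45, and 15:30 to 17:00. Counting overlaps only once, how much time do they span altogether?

Merged: 02:45–11:00, 12:30–13:45, 15:30–17:00.
Lengths: 8 h 15 min + 1 h 15 min + 1 h 30 min = 11 h.

11 h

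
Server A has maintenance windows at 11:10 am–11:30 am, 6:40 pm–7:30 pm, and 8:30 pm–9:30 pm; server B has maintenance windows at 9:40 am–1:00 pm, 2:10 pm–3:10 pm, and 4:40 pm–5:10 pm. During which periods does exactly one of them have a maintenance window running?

A but not B: 6:40 pm-7:30 pm, 8:30 pm-9:30 pm.
B but not A: 9:40 am-11:10 am, 11:30 am-1:00 pm, 2:10 pm-3:10 pm, 4:40 pm-5:10 pm.
Combining gives A △ B.

9:40 am-11:10 am, 11:30 am-1:00 pm, 2:10 pm-3:10 pm, 4:40 pm-5:10 pm, 6:40 pm-7:30 pm, 8:30 pm-9:30 pm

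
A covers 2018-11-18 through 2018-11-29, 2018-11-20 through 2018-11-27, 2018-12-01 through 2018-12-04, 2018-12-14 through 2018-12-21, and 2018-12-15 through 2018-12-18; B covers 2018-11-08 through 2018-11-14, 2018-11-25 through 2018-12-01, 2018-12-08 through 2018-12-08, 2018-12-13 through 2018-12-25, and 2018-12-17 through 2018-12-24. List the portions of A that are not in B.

2018-11-18 through 2018-11-24, 2018-12-02 through 2018-12-04

A, merged: 2018-11-18 through 2018-11-29, 2018-12-01 through 2018-12-04, 2018-12-14 through 2018-12-21.
B, merged: 2018-11-08 through 2018-11-14, 2018-11-25 through 2018-12-01, 2018-12-08 through 2018-12-08, 2018-12-13 through 2018-12-25.
2018-11-18 through 2018-11-29 with B removed leaves 2018-11-18 through 2018-11-24.
2018-12-01 through 2018-12-04 with B removed leaves 2018-12-02 through 2018-12-04.
2018-12-14 through 2018-12-21 lies entirely inside B → drops out.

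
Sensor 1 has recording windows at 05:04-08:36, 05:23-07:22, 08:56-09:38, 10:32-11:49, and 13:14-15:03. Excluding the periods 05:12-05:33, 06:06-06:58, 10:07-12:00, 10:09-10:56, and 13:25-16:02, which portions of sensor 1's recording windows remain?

05:04–05:12, 05:33–06:06, 06:58–08:36, 08:56–09:38, 13:14–13:25

A, merged: 05:04–08:36, 08:56–09:38, 10:32–11:49, 13:14–15:03.
B, merged: 05:12–05:33, 06:06–06:58, 10:07–12:00, 13:25–16:02.
05:04–08:36 minus B → 05:04–05:12, 05:33–06:06, 06:58–08:36.
08:56–09:38: no B overlap → unchanged.
10:32–11:49: fully covered by B → removed.
13:14–15:03 minus B → 13:14–13:25.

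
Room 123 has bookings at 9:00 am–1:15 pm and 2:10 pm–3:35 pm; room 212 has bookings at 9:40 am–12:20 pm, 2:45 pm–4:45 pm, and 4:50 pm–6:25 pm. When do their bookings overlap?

9:00 am–1:15 pm meets the second set on 9:40 am–12:20 pm.
2:10 pm–3:35 pm meets the second set on 2:45 pm–3:35 pm.

9:40 am–12:20 pm, 2:45 pm–3:35 pm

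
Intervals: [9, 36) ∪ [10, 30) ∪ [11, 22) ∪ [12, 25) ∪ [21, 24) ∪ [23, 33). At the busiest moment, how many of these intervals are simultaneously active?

At 21, 5 of the intervals are simultaneously active.
No point has more.

5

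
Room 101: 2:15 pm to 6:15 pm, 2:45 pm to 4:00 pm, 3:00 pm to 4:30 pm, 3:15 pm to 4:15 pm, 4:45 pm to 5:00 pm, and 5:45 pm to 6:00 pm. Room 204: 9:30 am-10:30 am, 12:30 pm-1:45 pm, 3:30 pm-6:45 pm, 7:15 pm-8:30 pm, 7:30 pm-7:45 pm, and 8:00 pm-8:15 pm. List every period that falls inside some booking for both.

A, merged: 2:15 pm–6:15 pm.
B, merged: 9:30 am–10:30 am, 12:30 pm–1:45 pm, 3:30 pm–6:45 pm, 7:15 pm–8:30 pm.
2:15 pm–6:15 pm meets the second set on 3:30 pm–6:15 pm.

3:30 pm–6:15 pm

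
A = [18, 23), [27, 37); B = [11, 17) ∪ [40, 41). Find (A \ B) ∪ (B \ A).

Only in the first: [18, 23), [27, 37).
Only in the second: [11, 17), [40, 41).
Together these are the periods covered by exactly one.

[11, 17) ∪ [18, 23) ∪ [27, 37) ∪ [40, 41)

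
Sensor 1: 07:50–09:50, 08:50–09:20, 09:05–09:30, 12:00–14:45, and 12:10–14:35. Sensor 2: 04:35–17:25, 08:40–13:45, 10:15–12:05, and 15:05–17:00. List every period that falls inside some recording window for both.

07:50–09:50, 12:00–14:45

A, merged: 07:50–09:50, 12:00–14:45.
B, merged: 04:35–17:25.
07:50–09:50 meets the second set on 07:50–09:50.
12:00–14:45 meets the second set on 12:00–14:45.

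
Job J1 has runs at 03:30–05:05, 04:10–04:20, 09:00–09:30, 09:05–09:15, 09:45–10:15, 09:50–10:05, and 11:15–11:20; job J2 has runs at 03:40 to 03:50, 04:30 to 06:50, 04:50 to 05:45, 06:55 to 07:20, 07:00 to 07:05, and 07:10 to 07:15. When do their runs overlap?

A, merged: 03:30-05:05, 09:00-09:30, 09:45-10:15, 11:15-11:20.
B, merged: 03:40-03:50, 04:30-06:50, 06:55-07:20.
03:30-05:05 meets the second set on 03:40-03:50, 04:30-05:05.
09:00-09:30: no overlap with the second set.
09:45-10:15: no overlap with the second set.
11:15-11:20: no overlap with the second set.

03:40-03:50, 04:30-05:05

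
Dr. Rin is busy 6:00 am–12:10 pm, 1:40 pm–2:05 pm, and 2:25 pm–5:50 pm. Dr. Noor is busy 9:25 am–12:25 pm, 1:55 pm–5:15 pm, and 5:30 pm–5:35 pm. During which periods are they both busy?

9:25 am-12:10 pm, 1:55 pm-2:05 pm, 2:25 pm-5:15 pm, 5:30 pm-5:35 pm

6:00 am-12:10 pm ∩ B → 9:25 am-12:10 pm.
1:40 pm-2:05 pm ∩ B → 1:55 pm-2:05 pm.
2:25 pm-5:50 pm ∩ B → 2:25 pm-5:15 pm, 5:30 pm-5:35 pm.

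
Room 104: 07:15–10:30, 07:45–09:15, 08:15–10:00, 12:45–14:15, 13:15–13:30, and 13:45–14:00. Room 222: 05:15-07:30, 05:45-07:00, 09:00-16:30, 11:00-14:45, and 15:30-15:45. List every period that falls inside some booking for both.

First set merges to 07:15-10:30, 12:45-14:15.
Second set merges to 05:15-07:30, 09:00-16:30.
07:15-10:30 overlaps B on 07:15-07:30, 09:00-10:30.
12:45-14:15 overlaps B on 12:45-14:15.

07:15-07:30, 09:00-10:30, 12:45-14:15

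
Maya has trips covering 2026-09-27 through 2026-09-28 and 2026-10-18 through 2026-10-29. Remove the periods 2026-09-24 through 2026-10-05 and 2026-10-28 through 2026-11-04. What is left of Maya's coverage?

2026-10-18 through 2026-10-27

2026-09-27 through 2026-09-28: fully covered by B → removed.
2026-10-18 through 2026-10-29 minus B → 2026-10-18 through 2026-10-27.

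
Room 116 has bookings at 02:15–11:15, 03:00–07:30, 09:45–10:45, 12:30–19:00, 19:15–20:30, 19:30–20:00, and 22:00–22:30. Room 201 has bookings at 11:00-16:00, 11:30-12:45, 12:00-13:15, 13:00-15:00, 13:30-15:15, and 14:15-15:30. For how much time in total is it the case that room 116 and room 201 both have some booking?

A, merged: 02:15–11:15, 12:30–19:00, 19:15–20:30, 22:00–22:30.
B, merged: 11:00–16:00.
A ∩ B = 11:00–11:15, 12:30–16:00.
Total: 15 min + 3 h 30 min = 3 h 45 min.

3 h 45 min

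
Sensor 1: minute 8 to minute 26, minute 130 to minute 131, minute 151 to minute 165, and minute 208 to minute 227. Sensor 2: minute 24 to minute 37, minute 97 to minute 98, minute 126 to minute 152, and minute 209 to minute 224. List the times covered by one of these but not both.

minute 8 to minute 24, minute 26 to minute 37, minute 97 to minute 98, minute 126 to minute 130, minute 131 to minute 151, minute 152 to minute 165, minute 208 to minute 209, minute 224 to minute 227

A but not B: minute 8 to minute 24, minute 152 to minute 165, minute 208 to minute 209, minute 224 to minute 227.
B but not A: minute 26 to minute 37, minute 97 to minute 98, minute 126 to minute 130, minute 131 to minute 151.
Combining gives A △ B.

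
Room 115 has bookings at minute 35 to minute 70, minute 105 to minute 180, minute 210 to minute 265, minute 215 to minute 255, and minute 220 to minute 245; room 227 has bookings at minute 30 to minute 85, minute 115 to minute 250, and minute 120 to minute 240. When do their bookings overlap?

First set merges to minute 35 to minute 70, minute 105 to minute 180, minute 210 to minute 265.
Second set merges to minute 30 to minute 85, minute 115 to minute 250.
minute 35 to minute 70 ∩ B → minute 35 to minute 70.
minute 105 to minute 180 ∩ B → minute 115 to minute 180.
minute 210 to minute 265 ∩ B → minute 210 to minute 250.

minute 35 to minute 70, minute 115 to minute 180, minute 210 to minute 250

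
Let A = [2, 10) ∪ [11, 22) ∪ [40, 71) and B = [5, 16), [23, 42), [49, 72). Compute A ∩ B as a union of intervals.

[5, 10) ∪ [11, 16) ∪ [40, 42) ∪ [49, 71)

[2, 10) meets the second set on [5, 10).
[11, 22) meets the second set on [11, 16).
[40, 71) meets the second set on [40, 42), [49, 71).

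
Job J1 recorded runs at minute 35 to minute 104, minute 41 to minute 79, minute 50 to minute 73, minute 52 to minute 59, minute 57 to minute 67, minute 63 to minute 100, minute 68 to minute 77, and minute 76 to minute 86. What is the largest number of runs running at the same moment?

At minute 57, 5 of the intervals are simultaneously active.
No point has more.

5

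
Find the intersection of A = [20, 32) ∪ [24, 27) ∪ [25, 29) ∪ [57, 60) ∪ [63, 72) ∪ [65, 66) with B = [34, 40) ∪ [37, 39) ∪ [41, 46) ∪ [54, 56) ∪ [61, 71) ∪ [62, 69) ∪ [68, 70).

[63, 71)

First set merges to [20, 32), [57, 60), [63, 72).
Second set merges to [34, 40), [41, 46), [54, 56), [61, 71).
[20, 32): no overlap with the second set.
[57, 60): no overlap with the second set.
[63, 72) meets the second set on [63, 71).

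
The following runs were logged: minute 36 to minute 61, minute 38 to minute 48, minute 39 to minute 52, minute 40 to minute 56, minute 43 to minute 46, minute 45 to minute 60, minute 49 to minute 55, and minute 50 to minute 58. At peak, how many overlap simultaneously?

Walk the sorted start/end points keeping a running depth.
The depth first hits 6 at minute 45.

6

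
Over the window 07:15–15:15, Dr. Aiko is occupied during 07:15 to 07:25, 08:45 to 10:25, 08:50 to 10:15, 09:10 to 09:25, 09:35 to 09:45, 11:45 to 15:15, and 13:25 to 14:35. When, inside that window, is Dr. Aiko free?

07:25-08:45, 10:25-11:45

The merged coverage is 07:15-07:25, 08:45-10:25, 11:45-15:15.
Complement within 07:15-15:15: 07:25-08:45, 10:25-11:45.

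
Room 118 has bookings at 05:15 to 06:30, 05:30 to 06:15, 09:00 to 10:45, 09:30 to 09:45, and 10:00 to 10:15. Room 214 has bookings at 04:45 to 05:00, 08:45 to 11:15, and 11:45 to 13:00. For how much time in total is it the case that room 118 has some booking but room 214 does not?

First set merges to 05:15–06:30, 09:00–10:45.
A \ B = 05:15–06:30.
Total: 1 h 15 min.

1 h 15 min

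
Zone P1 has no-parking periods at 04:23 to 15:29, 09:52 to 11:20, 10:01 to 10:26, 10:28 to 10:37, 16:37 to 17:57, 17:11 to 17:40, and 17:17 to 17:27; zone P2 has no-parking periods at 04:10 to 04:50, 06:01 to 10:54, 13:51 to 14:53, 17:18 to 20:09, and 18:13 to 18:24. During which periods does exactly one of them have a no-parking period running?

04:10–04:23, 04:50–06:01, 10:54–13:51, 14:53–15:29, 16:37–17:18, 17:57–20:09

Merge the first list: 04:23–15:29, 16:37–17:57.
Merge the second list: 04:10–04:50, 06:01–10:54, 13:51–14:53, 17:18–20:09.
Only in the first: 04:50–06:01, 10:54–13:51, 14:53–15:29, 16:37–17:18.
Only in the second: 04:10–04:23, 17:57–20:09.
Together these are the periods covered by exactly one.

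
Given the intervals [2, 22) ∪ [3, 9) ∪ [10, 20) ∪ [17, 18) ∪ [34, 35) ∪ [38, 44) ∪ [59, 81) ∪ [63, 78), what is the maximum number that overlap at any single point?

3

Sweep endpoints in order; track running count of active intervals.
Peak of 3 reached at 17.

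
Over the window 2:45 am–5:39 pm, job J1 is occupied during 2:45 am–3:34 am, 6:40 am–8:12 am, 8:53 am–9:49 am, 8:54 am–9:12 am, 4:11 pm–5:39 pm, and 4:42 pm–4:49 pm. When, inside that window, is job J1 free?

Covered (merged): 2:45 am–3:34 am, 6:40 am–8:12 am, 8:53 am–9:49 am, 4:11 pm–5:39 pm.
Complement within 2:45 am–5:39 pm: 3:34 am–6:40 am, 8:12 am–8:53 am, 9:49 am–4:11 pm.

3:34 am–6:40 am, 8:12 am–8:53 am, 9:49 am–4:11 pm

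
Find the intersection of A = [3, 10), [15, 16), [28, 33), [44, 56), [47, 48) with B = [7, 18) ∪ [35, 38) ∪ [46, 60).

[7, 10) ∪ [15, 16) ∪ [46, 56)

Merge the first list: [3, 10), [15, 16), [28, 33), [44, 56).
[3, 10) ∩ B → [7, 10).
[15, 16) ∩ B → [15, 16).
[28, 33) meets no B interval.
[44, 56) ∩ B → [46, 56).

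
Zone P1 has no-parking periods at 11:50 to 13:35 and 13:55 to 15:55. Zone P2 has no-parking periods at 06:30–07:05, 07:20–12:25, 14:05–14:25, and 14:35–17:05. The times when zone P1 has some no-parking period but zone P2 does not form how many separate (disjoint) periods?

3

A \ B = 12:25-13:35, 13:55-14:05, 14:25-14:35.
That is 3 disjoint pieces.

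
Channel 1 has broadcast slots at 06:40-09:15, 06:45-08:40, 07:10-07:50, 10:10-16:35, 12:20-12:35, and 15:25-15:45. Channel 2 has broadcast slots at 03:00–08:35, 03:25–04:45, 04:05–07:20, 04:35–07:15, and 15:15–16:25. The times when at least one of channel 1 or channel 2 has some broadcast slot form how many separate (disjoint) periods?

First set merges to 06:40–09:15, 10:10–16:35.
Second set merges to 03:00–08:35, 15:15–16:25.
A ∪ B = 03:00–09:15, 10:10–16:35.
That is 2 disjoint pieces.

2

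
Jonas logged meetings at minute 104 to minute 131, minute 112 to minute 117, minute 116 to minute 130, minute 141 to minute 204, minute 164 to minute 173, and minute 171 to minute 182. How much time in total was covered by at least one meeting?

Merged: minute 104 to minute 131, minute 141 to minute 204.
Lengths: 27 minutes + 63 minutes = 90 minutes.

90 minutes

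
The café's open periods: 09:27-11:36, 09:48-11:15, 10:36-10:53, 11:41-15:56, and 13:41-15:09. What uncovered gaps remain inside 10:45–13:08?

11:36–11:41

Covered (merged): 09:27–11:36, 11:41–15:56.
Gaps within 10:45–13:08: 11:36–11:41.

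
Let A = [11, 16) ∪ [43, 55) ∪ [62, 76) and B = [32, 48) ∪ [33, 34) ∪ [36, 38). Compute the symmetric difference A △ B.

[11, 16) ∪ [32, 43) ∪ [48, 55) ∪ [62, 76)

Merge the second list: [32, 48).
Only in the first: [11, 16), [48, 55), [62, 76).
Only in the second: [32, 43).
Together these are the periods covered by exactly one.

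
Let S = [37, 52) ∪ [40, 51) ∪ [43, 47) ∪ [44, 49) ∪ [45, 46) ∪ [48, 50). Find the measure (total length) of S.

Merged: [37, 52).
Length: 15.

15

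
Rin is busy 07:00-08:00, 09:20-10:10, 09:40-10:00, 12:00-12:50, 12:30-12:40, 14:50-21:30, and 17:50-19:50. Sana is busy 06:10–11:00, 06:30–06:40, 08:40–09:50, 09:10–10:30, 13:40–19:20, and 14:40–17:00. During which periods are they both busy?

First set merges to 07:00–08:00, 09:20–10:10, 12:00–12:50, 14:50–21:30.
Second set merges to 06:10–11:00, 13:40–19:20.
07:00–08:00 overlaps B on 07:00–08:00.
09:20–10:10 overlaps B on 09:20–10:10.
12:00–12:50 falls entirely outside B.
14:50–21:30 overlaps B on 14:50–19:20.

07:00–08:00, 09:20–10:10, 14:50–19:20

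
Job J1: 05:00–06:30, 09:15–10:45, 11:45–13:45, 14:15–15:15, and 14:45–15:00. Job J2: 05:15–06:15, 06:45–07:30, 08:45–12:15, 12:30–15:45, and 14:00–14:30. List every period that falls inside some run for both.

05:15–06:15, 09:15–10:45, 11:45–12:15, 12:30–13:45, 14:15–15:15

A, merged: 05:00–06:30, 09:15–10:45, 11:45–13:45, 14:15–15:15.
B, merged: 05:15–06:15, 06:45–07:30, 08:45–12:15, 12:30–15:45.
05:00–06:30 overlaps B on 05:15–06:15.
09:15–10:45 overlaps B on 09:15–10:45.
11:45–13:45 overlaps B on 11:45–12:15, 12:30–13:45.
14:15–15:15 overlaps B on 14:15–15:15.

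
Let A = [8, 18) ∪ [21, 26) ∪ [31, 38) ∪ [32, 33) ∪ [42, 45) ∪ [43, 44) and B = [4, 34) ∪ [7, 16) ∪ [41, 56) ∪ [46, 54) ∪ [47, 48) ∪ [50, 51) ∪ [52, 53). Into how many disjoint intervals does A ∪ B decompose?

A, merged: [8, 18), [21, 26), [31, 38), [42, 45).
B, merged: [4, 34), [41, 56).
A ∪ B = [4, 38), [41, 56).
That is 2 disjoint pieces.

2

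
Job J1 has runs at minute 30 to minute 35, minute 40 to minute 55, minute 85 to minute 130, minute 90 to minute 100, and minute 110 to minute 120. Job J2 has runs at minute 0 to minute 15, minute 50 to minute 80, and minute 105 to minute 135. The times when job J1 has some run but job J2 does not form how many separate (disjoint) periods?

3

First set merges to minute 30 to minute 35, minute 40 to minute 55, minute 85 to minute 130.
A \ B = minute 30 to minute 35, minute 40 to minute 50, minute 85 to minute 105.
That is 3 disjoint pieces.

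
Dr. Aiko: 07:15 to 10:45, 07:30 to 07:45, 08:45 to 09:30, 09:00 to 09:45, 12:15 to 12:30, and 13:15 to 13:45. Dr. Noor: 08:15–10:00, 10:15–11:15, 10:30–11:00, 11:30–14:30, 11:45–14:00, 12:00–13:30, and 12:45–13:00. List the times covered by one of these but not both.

07:15-08:15, 10:00-10:15, 10:45-11:15, 11:30-12:15, 12:30-13:15, 13:45-14:30

A, merged: 07:15-10:45, 12:15-12:30, 13:15-13:45.
B, merged: 08:15-10:00, 10:15-11:15, 11:30-14:30.
A \ B = 07:15-08:15, 10:00-10:15.
B \ A = 10:45-11:15, 11:30-12:15, 12:30-13:15, 13:45-14:30.
Union of the two gives the symmetric difference.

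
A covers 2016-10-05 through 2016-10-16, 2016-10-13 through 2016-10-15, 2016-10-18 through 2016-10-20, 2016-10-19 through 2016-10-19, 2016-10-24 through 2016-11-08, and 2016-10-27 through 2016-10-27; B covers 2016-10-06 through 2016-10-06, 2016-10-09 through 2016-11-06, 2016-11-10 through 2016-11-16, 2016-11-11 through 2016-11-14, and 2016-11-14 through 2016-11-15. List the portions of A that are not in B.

First set merges to 2016-10-05 through 2016-10-16, 2016-10-18 through 2016-10-20, 2016-10-24 through 2016-11-08.
Second set merges to 2016-10-06 through 2016-10-06, 2016-10-09 through 2016-11-06, 2016-11-10 through 2016-11-16.
2016-10-05 through 2016-10-16 \ B = 2016-10-05 through 2016-10-05, 2016-10-07 through 2016-10-08.
2016-10-18 through 2016-10-20: entirely removed.
2016-10-24 through 2016-11-08 \ B = 2016-11-07 through 2016-11-08.

2016-10-05 through 2016-10-05, 2016-10-07 through 2016-10-08, 2016-11-07 through 2016-11-08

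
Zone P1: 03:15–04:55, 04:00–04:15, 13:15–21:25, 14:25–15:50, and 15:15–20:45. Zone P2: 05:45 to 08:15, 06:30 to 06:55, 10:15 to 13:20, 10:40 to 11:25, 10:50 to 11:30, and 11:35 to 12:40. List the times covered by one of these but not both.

A, merged: 03:15–04:55, 13:15–21:25.
B, merged: 05:45–08:15, 10:15–13:20.
A but not B: 03:15–04:55, 13:20–21:25.
B but not A: 05:45–08:15, 10:15–13:15.
Combining gives A △ B.

03:15–04:55, 05:45–08:15, 10:15–13:15, 13:20–21:25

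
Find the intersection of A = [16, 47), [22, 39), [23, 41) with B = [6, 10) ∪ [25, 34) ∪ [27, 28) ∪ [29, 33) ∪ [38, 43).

[25, 34) ∪ [38, 43)

First set merges to [16, 47).
Second set merges to [6, 10), [25, 34), [38, 43).
[16, 47) overlaps B on [25, 34), [38, 43).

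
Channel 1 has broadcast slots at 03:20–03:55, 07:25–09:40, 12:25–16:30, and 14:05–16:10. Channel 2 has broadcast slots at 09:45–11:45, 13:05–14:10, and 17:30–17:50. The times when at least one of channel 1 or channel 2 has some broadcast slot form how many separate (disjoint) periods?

Merge the first list: 03:20–03:55, 07:25–09:40, 12:25–16:30.
A ∪ B = 03:20–03:55, 07:25–09:40, 09:45–11:45, 12:25–16:30, 17:30–17:50.
That is 5 disjoint pieces.

5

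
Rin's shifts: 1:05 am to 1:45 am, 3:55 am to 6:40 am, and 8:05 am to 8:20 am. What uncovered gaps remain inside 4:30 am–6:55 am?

The merged coverage is 1:05 am–1:45 am, 3:55 am–6:40 am, 8:05 am–8:20 am.
Complement within 4:30 am–6:55 am: 6:40 am–6:55 am.

6:40 am–6:55 am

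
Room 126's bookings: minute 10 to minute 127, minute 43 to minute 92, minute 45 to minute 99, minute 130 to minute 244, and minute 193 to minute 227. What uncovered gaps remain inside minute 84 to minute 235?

minute 127 to minute 130

Covered (merged): minute 10 to minute 127, minute 130 to minute 244.
Uncovered inside minute 84 to minute 235: minute 127 to minute 130.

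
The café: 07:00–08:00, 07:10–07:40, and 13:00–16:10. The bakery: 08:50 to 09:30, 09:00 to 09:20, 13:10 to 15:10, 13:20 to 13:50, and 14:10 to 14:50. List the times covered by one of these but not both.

A, merged: 07:00–08:00, 13:00–16:10.
B, merged: 08:50–09:30, 13:10–15:10.
A \ B = 07:00–08:00, 13:00–13:10, 15:10–16:10.
B \ A = 08:50–09:30.
Union of the two gives the symmetric difference.

07:00–08:00, 08:50–09:30, 13:00–13:10, 15:10–16:10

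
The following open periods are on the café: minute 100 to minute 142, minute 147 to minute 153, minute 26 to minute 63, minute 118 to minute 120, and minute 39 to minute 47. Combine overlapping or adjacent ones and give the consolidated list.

Sort by start: minute 26 to minute 63, minute 39 to minute 47, minute 100 to minute 142, minute 118 to minute 120, minute 147 to minute 153.
minute 39 to minute 47 overlaps/touches minute 26 to minute 63 → extend to minute 26 to minute 63.
minute 100 to minute 142 is disjoint → start new block.
minute 118 to minute 120 overlaps/touches minute 100 to minute 142 → extend to minute 100 to minute 142.
minute 147 to minute 153 is disjoint → start new block.

minute 26 to minute 63, minute 100 to minute 142, minute 147 to minute 153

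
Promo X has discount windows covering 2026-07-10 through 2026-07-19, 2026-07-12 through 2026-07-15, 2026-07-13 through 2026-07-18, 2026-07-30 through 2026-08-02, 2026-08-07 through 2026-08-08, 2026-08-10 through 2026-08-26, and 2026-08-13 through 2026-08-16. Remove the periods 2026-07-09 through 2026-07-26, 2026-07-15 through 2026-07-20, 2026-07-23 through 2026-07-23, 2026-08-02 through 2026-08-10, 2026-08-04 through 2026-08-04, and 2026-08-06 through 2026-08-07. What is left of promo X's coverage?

2026-07-30 through 2026-08-01, 2026-08-11 through 2026-08-26

Merge the first list: 2026-07-10 through 2026-07-19, 2026-07-30 through 2026-08-02, 2026-08-07 through 2026-08-08, 2026-08-10 through 2026-08-26.
Merge the second list: 2026-07-09 through 2026-07-26, 2026-08-02 through 2026-08-10.
2026-07-10 through 2026-07-19 lies entirely inside B → drops out.
2026-07-30 through 2026-08-02 with B removed leaves 2026-07-30 through 2026-08-01.
2026-08-07 through 2026-08-08 lies entirely inside B → drops out.
2026-08-10 through 2026-08-26 with B removed leaves 2026-08-11 through 2026-08-26.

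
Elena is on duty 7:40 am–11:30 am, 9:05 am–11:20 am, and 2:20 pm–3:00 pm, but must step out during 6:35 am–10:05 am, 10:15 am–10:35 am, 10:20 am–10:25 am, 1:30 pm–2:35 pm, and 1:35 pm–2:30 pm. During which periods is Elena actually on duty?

10:05 am–10:15 am, 10:35 am–11:30 am, 2:35 pm–3:00 pm

A, merged: 7:40 am–11:30 am, 2:20 pm–3:00 pm.
B, merged: 6:35 am–10:05 am, 10:15 am–10:35 am, 1:30 pm–2:35 pm.
7:40 am–11:30 am minus B → 10:05 am–10:15 am, 10:35 am–11:30 am.
2:20 pm–3:00 pm minus B → 2:35 pm–3:00 pm.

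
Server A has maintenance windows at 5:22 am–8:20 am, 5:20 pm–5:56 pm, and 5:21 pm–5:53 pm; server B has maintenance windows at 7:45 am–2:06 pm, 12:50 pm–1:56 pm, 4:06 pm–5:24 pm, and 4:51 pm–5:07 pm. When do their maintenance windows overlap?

7:45 am–8:20 am, 5:20 pm–5:24 pm

Merge the first list: 5:22 am–8:20 am, 5:20 pm–5:56 pm.
Merge the second list: 7:45 am–2:06 pm, 4:06 pm–5:24 pm.
5:22 am–8:20 am overlaps B on 7:45 am–8:20 am.
5:20 pm–5:56 pm overlaps B on 5:20 pm–5:24 pm.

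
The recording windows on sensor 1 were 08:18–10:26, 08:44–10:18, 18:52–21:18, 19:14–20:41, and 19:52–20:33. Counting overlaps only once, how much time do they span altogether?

4 h 34 min

Merged: 08:18–10:26, 18:52–21:18.
Lengths: 2 h 8 min + 2 h 26 min = 4 h 34 min.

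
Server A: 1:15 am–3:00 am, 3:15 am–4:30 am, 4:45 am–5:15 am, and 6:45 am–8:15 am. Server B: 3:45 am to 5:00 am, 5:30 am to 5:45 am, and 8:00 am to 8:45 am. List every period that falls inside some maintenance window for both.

3:45 am-4:30 am, 4:45 am-5:00 am, 8:00 am-8:15 am

1:15 am-3:00 am: no overlap with the second set.
3:15 am-4:30 am meets the second set on 3:45 am-4:30 am.
4:45 am-5:15 am meets the second set on 4:45 am-5:00 am.
6:45 am-8:15 am meets the second set on 8:00 am-8:15 am.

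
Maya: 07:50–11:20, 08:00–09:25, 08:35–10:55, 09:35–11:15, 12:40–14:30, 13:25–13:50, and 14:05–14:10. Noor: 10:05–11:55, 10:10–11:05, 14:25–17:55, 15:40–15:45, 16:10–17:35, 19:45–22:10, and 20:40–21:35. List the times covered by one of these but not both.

Merge the first list: 07:50–11:20, 12:40–14:30.
Merge the second list: 10:05–11:55, 14:25–17:55, 19:45–22:10.
Only in the first: 07:50–10:05, 12:40–14:25.
Only in the second: 11:20–11:55, 14:30–17:55, 19:45–22:10.
Together these are the periods covered by exactly one.

07:50–10:05, 11:20–11:55, 12:40–14:25, 14:30–17:55, 19:45–22:10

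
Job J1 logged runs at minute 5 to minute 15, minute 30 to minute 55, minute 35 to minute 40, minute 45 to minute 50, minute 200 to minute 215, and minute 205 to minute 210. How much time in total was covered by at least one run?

50 minutes

Merged: minute 5 to minute 15, minute 30 to minute 55, minute 200 to minute 215.
Lengths: 10 minutes + 25 minutes + 15 minutes = 50 minutes.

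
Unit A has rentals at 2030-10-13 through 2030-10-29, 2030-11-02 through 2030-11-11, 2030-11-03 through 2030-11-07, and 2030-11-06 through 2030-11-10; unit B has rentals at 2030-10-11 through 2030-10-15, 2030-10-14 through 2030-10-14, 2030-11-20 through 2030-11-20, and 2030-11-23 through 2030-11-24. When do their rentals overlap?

First set merges to 2030-10-13 through 2030-10-29, 2030-11-02 through 2030-11-11.
Second set merges to 2030-10-11 through 2030-10-15, 2030-11-20 through 2030-11-20, 2030-11-23 through 2030-11-24.
2030-10-13 through 2030-10-29 meets the second set on 2030-10-13 through 2030-10-15.
2030-11-02 through 2030-11-11: no overlap with the second set.

2030-10-13 through 2030-10-15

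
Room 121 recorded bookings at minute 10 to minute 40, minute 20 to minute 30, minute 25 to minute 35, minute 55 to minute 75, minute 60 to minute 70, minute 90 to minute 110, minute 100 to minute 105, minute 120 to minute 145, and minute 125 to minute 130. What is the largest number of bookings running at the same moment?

At minute 25, 3 of the intervals are simultaneously active.
No point has more.

3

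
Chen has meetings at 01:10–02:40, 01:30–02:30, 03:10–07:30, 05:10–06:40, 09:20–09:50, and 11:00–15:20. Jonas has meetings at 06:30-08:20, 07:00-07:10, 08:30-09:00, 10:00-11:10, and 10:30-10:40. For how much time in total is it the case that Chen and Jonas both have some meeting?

Merge the first list: 01:10-02:40, 03:10-07:30, 09:20-09:50, 11:00-15:20.
Merge the second list: 06:30-08:20, 08:30-09:00, 10:00-11:10.
A ∩ B = 06:30-07:30, 11:00-11:10.
Total: 1 h + 10 min = 1 h 10 min.

1 h 10 min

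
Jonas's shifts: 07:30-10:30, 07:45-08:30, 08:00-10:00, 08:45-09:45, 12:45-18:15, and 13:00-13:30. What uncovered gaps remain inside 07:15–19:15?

07:15-07:30, 10:30-12:45, 18:15-19:15

After merging, the occupied span is 07:30-10:30, 12:45-18:15.
Gaps within 07:15-19:15: 07:15-07:30, 10:30-12:45, 18:15-19:15.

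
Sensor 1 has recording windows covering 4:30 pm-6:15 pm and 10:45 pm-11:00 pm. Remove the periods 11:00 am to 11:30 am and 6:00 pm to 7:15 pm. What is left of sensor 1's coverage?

4:30 pm-6:15 pm minus B → 4:30 pm-6:00 pm.
10:45 pm-11:00 pm: no B overlap → unchanged.

4:30 pm-6:00 pm, 10:45 pm-11:00 pm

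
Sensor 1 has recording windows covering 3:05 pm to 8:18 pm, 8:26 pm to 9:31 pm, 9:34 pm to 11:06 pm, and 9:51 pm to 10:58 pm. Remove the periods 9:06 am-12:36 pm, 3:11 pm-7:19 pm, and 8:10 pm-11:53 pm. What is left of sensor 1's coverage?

3:05 pm–3:11 pm, 7:19 pm–8:10 pm

Merge the first list: 3:05 pm–8:18 pm, 8:26 pm–9:31 pm, 9:34 pm–11:06 pm.
3:05 pm–8:18 pm with B removed leaves 3:05 pm–3:11 pm, 7:19 pm–8:10 pm.
8:26 pm–9:31 pm lies entirely inside B → drops out.
9:34 pm–11:06 pm lies entirely inside B → drops out.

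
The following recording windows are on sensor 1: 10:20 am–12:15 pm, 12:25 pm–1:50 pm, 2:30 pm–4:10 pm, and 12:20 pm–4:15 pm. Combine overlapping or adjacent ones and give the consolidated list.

10:20 am–12:15 pm, 12:20 pm–4:15 pm

Sort by start: 10:20 am–12:15 pm, 12:20 pm–4:15 pm, 12:25 pm–1:50 pm, 2:30 pm–4:10 pm.
12:20 pm–4:15 pm is disjoint → start new block.
12:25 pm–1:50 pm overlaps/touches 12:20 pm–4:15 pm → extend to 12:20 pm–4:15 pm.
2:30 pm–4:10 pm overlaps/touches 12:20 pm–4:15 pm → extend to 12:20 pm–4:15 pm.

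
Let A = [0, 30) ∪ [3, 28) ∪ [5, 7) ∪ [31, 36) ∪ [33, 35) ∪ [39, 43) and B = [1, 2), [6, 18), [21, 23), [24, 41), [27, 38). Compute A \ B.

[0, 1) ∪ [2, 6) ∪ [18, 21) ∪ [23, 24) ∪ [41, 43)

Merge the first list: [0, 30), [31, 36), [39, 43).
Merge the second list: [1, 2), [6, 18), [21, 23), [24, 41).
[0, 30) minus B → [0, 1), [2, 6), [18, 21), [23, 24).
[31, 36): fully covered by B → removed.
[39, 43) minus B → [41, 43).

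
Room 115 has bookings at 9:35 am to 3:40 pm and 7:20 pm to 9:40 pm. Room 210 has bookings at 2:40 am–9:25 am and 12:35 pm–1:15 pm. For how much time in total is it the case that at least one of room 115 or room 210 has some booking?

A ∪ B = 2:40 am-9:25 am, 9:35 am-3:40 pm, 7:20 pm-9:40 pm.
Total: 6 h 45 min + 6 h 5 min + 2 h 20 min = 15 h 10 min.

15 h 10 min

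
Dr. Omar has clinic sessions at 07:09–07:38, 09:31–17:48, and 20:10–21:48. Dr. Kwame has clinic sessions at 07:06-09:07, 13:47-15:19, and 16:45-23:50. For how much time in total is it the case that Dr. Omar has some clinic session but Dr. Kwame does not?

A \ B = 09:31–13:47, 15:19–16:45.
Total: 4 h 16 min + 1 h 26 min = 5 h 42 min.

5 h 42 min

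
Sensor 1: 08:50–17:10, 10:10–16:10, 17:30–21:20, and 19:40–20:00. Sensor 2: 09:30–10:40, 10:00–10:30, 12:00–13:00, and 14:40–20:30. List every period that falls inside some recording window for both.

A, merged: 08:50–17:10, 17:30–21:20.
B, merged: 09:30–10:40, 12:00–13:00, 14:40–20:30.
08:50–17:10 ∩ B → 09:30–10:40, 12:00–13:00, 14:40–17:10.
17:30–21:20 ∩ B → 17:30–20:30.

09:30–10:40, 12:00–13:00, 14:40–17:10, 17:30–20:30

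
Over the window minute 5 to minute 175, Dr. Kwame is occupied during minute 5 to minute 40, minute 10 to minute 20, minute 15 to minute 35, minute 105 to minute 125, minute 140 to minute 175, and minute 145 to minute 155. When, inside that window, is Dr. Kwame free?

After merging, the occupied span is minute 5 to minute 40, minute 105 to minute 125, minute 140 to minute 175.
Complement within minute 5 to minute 175: minute 40 to minute 105, minute 125 to minute 140.

minute 40 to minute 105, minute 125 to minute 140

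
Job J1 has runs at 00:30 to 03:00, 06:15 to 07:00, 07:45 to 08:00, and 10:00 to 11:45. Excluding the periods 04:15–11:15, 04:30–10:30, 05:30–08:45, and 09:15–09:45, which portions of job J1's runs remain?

Second set merges to 04:15–11:15.
00:30–03:00 is untouched.
06:15–07:00 lies entirely inside B → drops out.
07:45–08:00 lies entirely inside B → drops out.
10:00–11:45 with B removed leaves 11:15–11:45.

00:30–03:00, 11:15–11:45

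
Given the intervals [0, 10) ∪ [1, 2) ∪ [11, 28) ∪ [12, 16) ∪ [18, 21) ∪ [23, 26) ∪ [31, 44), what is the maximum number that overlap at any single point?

Walk the sorted start/end points keeping a running depth.
The depth first hits 2 at 1.

2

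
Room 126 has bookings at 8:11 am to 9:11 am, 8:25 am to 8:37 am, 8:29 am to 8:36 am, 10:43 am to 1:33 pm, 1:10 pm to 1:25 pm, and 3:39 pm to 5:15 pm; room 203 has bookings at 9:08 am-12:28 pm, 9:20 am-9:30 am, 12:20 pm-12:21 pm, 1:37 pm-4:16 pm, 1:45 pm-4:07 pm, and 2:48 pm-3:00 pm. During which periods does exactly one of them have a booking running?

8:11 am–9:08 am, 9:11 am–10:43 am, 12:28 pm–1:33 pm, 1:37 pm–3:39 pm, 4:16 pm–5:15 pm

A, merged: 8:11 am–9:11 am, 10:43 am–1:33 pm, 3:39 pm–5:15 pm.
B, merged: 9:08 am–12:28 pm, 1:37 pm–4:16 pm.
A but not B: 8:11 am–9:08 am, 12:28 pm–1:33 pm, 4:16 pm–5:15 pm.
B but not A: 9:11 am–10:43 am, 1:37 pm–3:39 pm.
Combining gives A △ B.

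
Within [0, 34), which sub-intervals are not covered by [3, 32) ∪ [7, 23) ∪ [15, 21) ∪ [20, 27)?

[0, 3) ∪ [32, 34)

The merged coverage is [3, 32).
Gaps within [0, 34): [0, 3), [32, 34).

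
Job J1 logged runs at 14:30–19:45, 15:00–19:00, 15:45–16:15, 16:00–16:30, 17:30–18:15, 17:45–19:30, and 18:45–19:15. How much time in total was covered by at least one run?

Merged: 14:30–19:45.
Length: 5 h 15 min.

5 h 15 min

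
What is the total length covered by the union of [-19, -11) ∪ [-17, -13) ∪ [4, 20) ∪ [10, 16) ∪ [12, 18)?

24

Merged: [-19, -11), [4, 20).
Lengths: 8 + 16 = 24.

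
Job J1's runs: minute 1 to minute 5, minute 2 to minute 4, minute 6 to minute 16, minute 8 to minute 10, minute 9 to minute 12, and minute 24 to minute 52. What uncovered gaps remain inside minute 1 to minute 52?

minute 5 to minute 6, minute 16 to minute 24

After merging, the occupied span is minute 1 to minute 5, minute 6 to minute 16, minute 24 to minute 52.
Gaps within minute 1 to minute 52: minute 5 to minute 6, minute 16 to minute 24.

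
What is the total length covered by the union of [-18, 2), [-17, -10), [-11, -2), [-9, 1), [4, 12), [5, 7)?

Merged: [-18, 2), [4, 12).
Lengths: 20 + 8 = 28.

28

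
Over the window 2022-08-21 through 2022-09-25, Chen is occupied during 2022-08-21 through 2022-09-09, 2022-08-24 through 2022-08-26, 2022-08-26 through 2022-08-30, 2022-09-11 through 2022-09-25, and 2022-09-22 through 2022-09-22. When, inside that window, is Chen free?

Covered (merged): 2022-08-21 through 2022-09-09, 2022-09-11 through 2022-09-25.
Uncovered inside 2022-08-21 through 2022-09-25: 2022-09-10 through 2022-09-10.

2022-09-10 through 2022-09-10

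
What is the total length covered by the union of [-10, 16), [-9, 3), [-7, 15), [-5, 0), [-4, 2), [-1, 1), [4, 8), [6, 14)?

26

Merged: [-10, 16).
Length: 26.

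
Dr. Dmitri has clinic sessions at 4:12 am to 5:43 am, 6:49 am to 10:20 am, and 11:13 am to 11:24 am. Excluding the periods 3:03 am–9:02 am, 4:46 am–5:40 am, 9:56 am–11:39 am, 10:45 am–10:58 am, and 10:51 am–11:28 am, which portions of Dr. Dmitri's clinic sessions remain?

9:02 am–9:56 am

B, merged: 3:03 am–9:02 am, 9:56 am–11:39 am.
4:12 am–5:43 am: entirely removed.
6:49 am–10:20 am \ B = 9:02 am–9:56 am.
11:13 am–11:24 am: entirely removed.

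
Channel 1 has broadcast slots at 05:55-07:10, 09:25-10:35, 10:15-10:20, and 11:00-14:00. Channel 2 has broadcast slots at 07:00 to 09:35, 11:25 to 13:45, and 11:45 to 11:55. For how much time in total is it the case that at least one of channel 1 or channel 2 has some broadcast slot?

7 h 40 min

A, merged: 05:55–07:10, 09:25–10:35, 11:00–14:00.
B, merged: 07:00–09:35, 11:25–13:45.
A ∪ B = 05:55–10:35, 11:00–14:00.
Total: 4 h 40 min + 3 h = 7 h 40 min.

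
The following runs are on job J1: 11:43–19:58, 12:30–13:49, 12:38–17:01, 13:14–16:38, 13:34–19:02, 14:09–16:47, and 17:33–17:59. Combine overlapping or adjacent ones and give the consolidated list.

11:43–19:58

12:30–13:49 overlaps/touches 11:43–19:58 → extend to 11:43–19:58.
12:38–17:01 overlaps/touches 11:43–19:58 → extend to 11:43–19:58.
13:14–16:38 overlaps/touches 11:43–19:58 → extend to 11:43–19:58.
13:34–19:02 overlaps/touches 11:43–19:58 → extend to 11:43–19:58.
14:09–16:47 overlaps/touches 11:43–19:58 → extend to 11:43–19:58.
17:33–17:59 overlaps/touches 11:43–19:58 → extend to 11:43–19:58.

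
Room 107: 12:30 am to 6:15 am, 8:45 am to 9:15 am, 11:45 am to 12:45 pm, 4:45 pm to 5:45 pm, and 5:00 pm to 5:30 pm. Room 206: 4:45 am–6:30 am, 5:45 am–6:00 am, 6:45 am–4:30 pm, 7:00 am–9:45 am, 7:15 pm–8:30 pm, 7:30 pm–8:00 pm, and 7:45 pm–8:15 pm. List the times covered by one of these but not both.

12:30 am-4:45 am, 6:15 am-6:30 am, 6:45 am-8:45 am, 9:15 am-11:45 am, 12:45 pm-4:30 pm, 4:45 pm-5:45 pm, 7:15 pm-8:30 pm

Merge the first list: 12:30 am-6:15 am, 8:45 am-9:15 am, 11:45 am-12:45 pm, 4:45 pm-5:45 pm.
Merge the second list: 4:45 am-6:30 am, 6:45 am-4:30 pm, 7:15 pm-8:30 pm.
Only in the first: 12:30 am-4:45 am, 4:45 pm-5:45 pm.
Only in the second: 6:15 am-6:30 am, 6:45 am-8:45 am, 9:15 am-11:45 am, 12:45 pm-4:30 pm, 7:15 pm-8:30 pm.
Together these are the periods covered by exactly one.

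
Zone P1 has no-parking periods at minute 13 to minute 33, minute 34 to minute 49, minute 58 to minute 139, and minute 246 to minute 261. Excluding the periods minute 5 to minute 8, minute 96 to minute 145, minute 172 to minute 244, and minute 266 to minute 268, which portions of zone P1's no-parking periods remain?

minute 13 to minute 33 is untouched.
minute 34 to minute 49 is untouched.
minute 58 to minute 139 with B removed leaves minute 58 to minute 96.
minute 246 to minute 261 is untouched.

minute 13 to minute 33, minute 34 to minute 49, minute 58 to minute 96, minute 246 to minute 261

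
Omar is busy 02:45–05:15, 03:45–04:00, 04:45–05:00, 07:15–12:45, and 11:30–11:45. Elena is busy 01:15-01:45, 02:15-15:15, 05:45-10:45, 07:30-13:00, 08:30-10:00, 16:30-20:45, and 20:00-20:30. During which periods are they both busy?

02:45–05:15, 07:15–12:45

Merge the first list: 02:45–05:15, 07:15–12:45.
Merge the second list: 01:15–01:45, 02:15–15:15, 16:30–20:45.
02:45–05:15 meets the second set on 02:45–05:15.
07:15–12:45 meets the second set on 07:15–12:45.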